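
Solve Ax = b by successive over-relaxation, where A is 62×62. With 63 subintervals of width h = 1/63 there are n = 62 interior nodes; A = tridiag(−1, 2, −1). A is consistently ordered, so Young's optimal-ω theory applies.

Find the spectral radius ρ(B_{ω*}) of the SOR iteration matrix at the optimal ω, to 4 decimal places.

ρ_SOR = 0.9050

[ρ_J] n=62: ρ(B_J) = cos(π/(n+1)) = cos(π/63) = 0.9988.
1 − cos²(π/63) = sin²(π/63) ⇒ √(1−ρ_J²) = sin(π/63) = 0.04985.
So ω* = 2/1.04985 = 1.9050 (Young).
At ω = 1.9050 every |λ(B_ω)| = ω−1, so ρ_SOR = 0.9050.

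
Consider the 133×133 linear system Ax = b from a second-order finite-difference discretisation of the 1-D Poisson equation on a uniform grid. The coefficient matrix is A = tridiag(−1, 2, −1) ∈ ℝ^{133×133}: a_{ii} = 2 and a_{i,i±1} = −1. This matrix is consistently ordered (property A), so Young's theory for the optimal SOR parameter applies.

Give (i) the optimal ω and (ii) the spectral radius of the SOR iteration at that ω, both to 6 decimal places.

B_J for the 133×133 system has eigenvalues cos(kπ/134); ρ_J = cos(π/134) = 0.999725.
√(1−ρ_J²) simplifies to sin(π/134) = 0.0234426.
[ω*] 2 ÷ (1 + 0.0234426) = 2 ÷ 1.0234426 = 1.954189.
ρ_SOR = ω* − 1 ≈ 0.954189.

ω* = 1.954189, ρ_SOR = 0.954189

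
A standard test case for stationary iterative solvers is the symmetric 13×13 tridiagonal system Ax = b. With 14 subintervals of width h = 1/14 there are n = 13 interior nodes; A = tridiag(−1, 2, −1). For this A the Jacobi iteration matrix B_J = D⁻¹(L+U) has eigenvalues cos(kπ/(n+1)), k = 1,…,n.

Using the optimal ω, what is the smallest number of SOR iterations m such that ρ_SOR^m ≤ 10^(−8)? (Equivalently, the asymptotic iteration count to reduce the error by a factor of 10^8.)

m = 41

ρ_J = max_k |cos(kπ/14)| = cos(π/14) = 0.9749279
1 − cos²(π/14) = sin²(π/14) ⇒ √(1−ρ_J²) = sin(π/14) = 0.2225209.
ω* = 2/(1+0.2225209) = 1.6359639
ρ(B_{ω*}) = ω*−1 = 0.6359639
ρ_SOR^m ≤ 10^(−8) ⇔ m ≥ 8·ln10/(−ln 0.6359639) = 18.4207/0.452613 = 40.699; m = ⌈40.699⌉ = 41.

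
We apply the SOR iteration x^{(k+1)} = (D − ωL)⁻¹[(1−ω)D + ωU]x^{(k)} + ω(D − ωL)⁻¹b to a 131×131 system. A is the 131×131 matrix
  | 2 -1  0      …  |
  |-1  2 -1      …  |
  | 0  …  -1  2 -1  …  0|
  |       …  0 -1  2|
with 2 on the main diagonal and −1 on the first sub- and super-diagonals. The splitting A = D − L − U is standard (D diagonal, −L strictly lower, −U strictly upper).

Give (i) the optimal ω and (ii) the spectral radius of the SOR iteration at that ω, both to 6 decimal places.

½·tridiag(1,0,1) at n=131: λ_k = cos(kπ/132); max |λ| at k=1 ⇒ ρ_J = cos(π/132) ≈ 0.999717.
root = sin(π/132) = 0.0237977  (since 1−cos² = sin²).
[ω*] 2 ÷ (1 + 0.0237977) = 2 ÷ 1.0237977 = 1.953511.
Hence ρ(B_{ω*}) = 1.953511 − 1 = 0.953511.

ω* = 1.953511, ρ_SOR = 0.953511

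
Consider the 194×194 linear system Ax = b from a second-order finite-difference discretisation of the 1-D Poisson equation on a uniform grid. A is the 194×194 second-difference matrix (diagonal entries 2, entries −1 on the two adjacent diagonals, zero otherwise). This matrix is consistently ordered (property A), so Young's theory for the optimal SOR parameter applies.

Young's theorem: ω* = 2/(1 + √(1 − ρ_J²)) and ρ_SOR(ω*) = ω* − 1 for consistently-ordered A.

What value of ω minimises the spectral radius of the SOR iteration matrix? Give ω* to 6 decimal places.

½·tridiag(1,0,1) at n=194: λ_k = cos(kπ/195); max |λ| at k=1 ⇒ ρ_J = cos(π/195) ≈ 0.999870.
√(1−ρ_J²) simplifies to sin(π/195) = 0.0161100.
ω* = 2/(1 + 0.0161100) = 2/1.0161100 = 1.968291.
Hence ρ(B_{ω*}) = 1.968291 − 1 = 0.968291.

ω* = 1.968291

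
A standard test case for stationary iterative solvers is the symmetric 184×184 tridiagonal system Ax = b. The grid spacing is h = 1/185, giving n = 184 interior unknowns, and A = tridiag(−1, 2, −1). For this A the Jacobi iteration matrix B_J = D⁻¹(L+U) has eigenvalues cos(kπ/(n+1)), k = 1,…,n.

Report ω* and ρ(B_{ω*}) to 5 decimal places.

ω* = 1.96661, ρ_SOR = 0.96661

With n=184, ρ(Jacobi) = cos(π/185) = 0.99986.
√(1−ρ_J²) simplifies to sin(π/185) = 0.016981.
ω* = 2/(1+0.016981) = 1.96661
Hence ρ(B_{ω*}) = 1.96661 − 1 = 0.96661.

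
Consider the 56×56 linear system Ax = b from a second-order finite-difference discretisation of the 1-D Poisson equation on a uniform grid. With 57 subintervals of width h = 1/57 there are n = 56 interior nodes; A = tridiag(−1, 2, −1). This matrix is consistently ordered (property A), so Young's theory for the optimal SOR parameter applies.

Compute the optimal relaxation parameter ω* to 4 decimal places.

ω* = 1.8956

spectrum of D⁻¹(L+U) = {cos(kπ/57) : 1≤k≤56}; ρ_J = cos(π/57) = 0.9985.
1 − cos²(π/57) = sin²(π/57) ⇒ √(1−ρ_J²) = sin(π/57) = 0.05509.
ω* = 2/(1+0.05509) = 1.8956
At ω = 1.8956 every |λ(B_ω)| = ω−1, so ρ_SOR = 0.8956.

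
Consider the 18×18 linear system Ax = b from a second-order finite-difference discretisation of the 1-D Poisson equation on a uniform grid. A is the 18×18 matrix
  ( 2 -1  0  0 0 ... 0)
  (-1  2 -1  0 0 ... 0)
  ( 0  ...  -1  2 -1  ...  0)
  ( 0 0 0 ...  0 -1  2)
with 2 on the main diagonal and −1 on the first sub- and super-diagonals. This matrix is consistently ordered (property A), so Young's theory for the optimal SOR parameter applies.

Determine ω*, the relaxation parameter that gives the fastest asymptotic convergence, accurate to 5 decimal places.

ω* = 1.71734

spectrum of D⁻¹(L+U) = {cos(kπ/19) : 1≤k≤18}; ρ_J = cos(π/19) = 0.98636.
√(1 − cos²(π/19)) = sin(π/19) ≈ 0.164595.
Then 2/(1+√(1−ρ_J²)) = 2/(1+0.164595); ω* = 2/1.164595 = 1.71734.
and ρ(B_{ω*}) = 1.71734 − 1 = 0.71734.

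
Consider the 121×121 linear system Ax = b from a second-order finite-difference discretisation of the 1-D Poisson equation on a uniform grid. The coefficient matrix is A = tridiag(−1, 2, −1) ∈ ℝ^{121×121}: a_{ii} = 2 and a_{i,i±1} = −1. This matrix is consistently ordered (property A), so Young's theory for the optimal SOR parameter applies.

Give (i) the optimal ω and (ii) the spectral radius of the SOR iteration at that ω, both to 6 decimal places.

B_J for the 121×121 system has eigenvalues cos(kπ/122); ρ_J = cos(π/122) = 0.999668.
√(1 − cos²(π/122)) = sin(π/122) ≈ 0.0257479.
Young: ω* = 2/(1+√(1−ρ_J²)) = 2/(1+0.0257479) = 2/1.0257479 = 1.949797.
ρ_SOR = ω* − 1 ≈ 0.949797.

ω* = 1.949797, ρ_SOR = 0.949797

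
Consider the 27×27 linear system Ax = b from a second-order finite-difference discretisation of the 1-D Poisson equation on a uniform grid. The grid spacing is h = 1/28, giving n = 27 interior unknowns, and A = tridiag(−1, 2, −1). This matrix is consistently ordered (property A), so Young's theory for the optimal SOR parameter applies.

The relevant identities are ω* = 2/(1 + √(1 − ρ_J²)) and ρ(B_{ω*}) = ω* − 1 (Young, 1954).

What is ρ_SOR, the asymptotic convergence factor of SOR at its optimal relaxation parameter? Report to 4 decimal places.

n=27: λ(B_J) = 1 − λ(A)/2 = cos(kπ/28); k=1 gives ρ_J = 0.9937.
√(1−ρ_J²) simplifies to sin(π/28) = 0.11196.
ω* = 2/(1 + 0.11196) = 2/1.11196 = 1.7986.
Hence ρ(B_{ω*}) = 1.7986 − 1 = 0.7986.

ρ_SOR = 0.7986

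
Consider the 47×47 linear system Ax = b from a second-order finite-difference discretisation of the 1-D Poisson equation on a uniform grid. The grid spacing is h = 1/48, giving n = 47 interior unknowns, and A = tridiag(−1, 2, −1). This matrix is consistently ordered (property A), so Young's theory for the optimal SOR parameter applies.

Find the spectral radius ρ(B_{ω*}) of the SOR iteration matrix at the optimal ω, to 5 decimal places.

spectrum of D⁻¹(L+U) = {cos(kπ/48) : 1≤k≤47}; ρ_J = cos(π/48) = 0.99786.
√(1−ρ_J²) = |sin(π/48)| = 0.065403
ω* = 2 / (1 + 0.065403) = 2 / 1.065403 ≈ 1.87722.
Hence ρ(B_{ω*}) = 1.87722 − 1 = 0.87722.

ρ_SOR = 0.87722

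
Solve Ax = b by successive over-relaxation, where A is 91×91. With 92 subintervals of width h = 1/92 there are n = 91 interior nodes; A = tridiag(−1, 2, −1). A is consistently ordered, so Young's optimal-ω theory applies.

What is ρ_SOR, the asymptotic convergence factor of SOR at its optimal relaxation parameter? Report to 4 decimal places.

ρ_J = max_k |cos(kπ/92)| = cos(π/92) = 0.9994
√(1−ρ_J²) = |sin(π/92)| = 0.03414
ω* = 2 / (1 + 0.03414) = 2 / 1.03414 ≈ 1.9340.
ρ_SOR = ω* − 1 ≈ 0.9340.

ρ_SOR = 0.9340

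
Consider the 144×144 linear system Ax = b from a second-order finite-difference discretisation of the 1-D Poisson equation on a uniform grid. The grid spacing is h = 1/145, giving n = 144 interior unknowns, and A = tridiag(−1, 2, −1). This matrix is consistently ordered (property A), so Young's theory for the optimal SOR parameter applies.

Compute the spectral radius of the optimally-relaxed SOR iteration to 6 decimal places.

ρ_SOR = 0.957590

spectrum of D⁻¹(L+U) = {cos(kπ/145) : 1≤k≤144}; ρ_J = cos(π/145) = 0.999765.
√(1−ρ_J²) simplifies to sin(π/145) = 0.0216645.
Then 2/(1+√(1−ρ_J²)) = 2/(1+0.0216645); ω* = 2/1.0216645 = 1.957590.
Hence ρ(B_{ω*}) = 1.957590 − 1 = 0.957590.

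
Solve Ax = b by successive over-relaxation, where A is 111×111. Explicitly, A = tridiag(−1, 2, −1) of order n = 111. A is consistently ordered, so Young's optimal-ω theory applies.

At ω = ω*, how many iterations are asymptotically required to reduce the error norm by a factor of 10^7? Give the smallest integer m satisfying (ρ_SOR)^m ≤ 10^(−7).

[ρ_J] n=111: ρ(B_J) = cos(π/(n+1)) = cos(π/112) = 0.9996066.
√(1 − cos²(π/112)) = sin(π/112) ≈ 0.0280463.
ω* = 2/(1 + 0.0280463) = 2/1.0280463 = 1.9454377.
ρ_SOR = ω* − 1 ≈ 0.9454377.
For 7 digits: m = 7·ln10 / (−ln 0.9454377) = 16.1181/0.0561073 = 287.273; round up → m = 288.

m = 288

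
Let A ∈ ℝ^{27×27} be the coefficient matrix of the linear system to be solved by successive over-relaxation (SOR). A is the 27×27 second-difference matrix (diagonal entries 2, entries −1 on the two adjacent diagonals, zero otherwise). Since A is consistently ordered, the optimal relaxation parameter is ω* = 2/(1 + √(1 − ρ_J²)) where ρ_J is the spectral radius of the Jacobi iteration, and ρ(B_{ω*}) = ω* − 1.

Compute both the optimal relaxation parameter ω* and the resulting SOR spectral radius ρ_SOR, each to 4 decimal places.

ω* = 1.7986, ρ_SOR = 0.7986

With n=27, ρ(Jacobi) = cos(π/28) = 0.9937.
√(1−ρ_J²) = |sin(π/28)| = 0.11196
[ω*] 2 ÷ (1 + 0.11196) = 2 ÷ 1.11196 = 1.7986.
Hence ρ(B_{ω*}) = 1.7986 − 1 = 0.7986.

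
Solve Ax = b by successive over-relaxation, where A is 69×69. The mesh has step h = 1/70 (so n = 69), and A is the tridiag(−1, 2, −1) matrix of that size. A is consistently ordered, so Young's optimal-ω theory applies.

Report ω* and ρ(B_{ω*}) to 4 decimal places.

ω* = 1.9141, ρ_SOR = 0.9141

With n=69, ρ(Jacobi) = cos(π/70) = 0.9990.
root = sin(π/70) = 0.04486  (since 1−cos² = sin²).
Young: ω* = 2/(1+√(1−ρ_J²)) = 2/(1+0.04486) = 2/1.04486 = 1.9141.
ρ(B_{ω*}) = ω*−1 = 0.9141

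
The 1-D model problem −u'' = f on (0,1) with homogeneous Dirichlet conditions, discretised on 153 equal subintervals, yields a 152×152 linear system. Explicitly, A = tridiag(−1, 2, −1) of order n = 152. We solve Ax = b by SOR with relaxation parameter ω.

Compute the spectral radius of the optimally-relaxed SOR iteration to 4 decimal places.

With n=152, ρ(Jacobi) = cos(π/153) = 0.9998.
√(1 − cos²(π/153)) = sin(π/153) ≈ 0.02053.
ω* = 2/(1+0.02053) = 1.9598
ρ_SOR = ω* − 1 = 1.9598 − 1 = 0.9598.

ρ_SOR = 0.9598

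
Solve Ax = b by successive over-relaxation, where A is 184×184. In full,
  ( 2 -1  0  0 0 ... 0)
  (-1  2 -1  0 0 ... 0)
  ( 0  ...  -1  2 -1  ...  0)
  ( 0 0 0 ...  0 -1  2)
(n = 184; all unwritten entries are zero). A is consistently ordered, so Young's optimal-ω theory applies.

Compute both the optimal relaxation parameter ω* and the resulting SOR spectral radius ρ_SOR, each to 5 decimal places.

ω* = 1.96661, ρ_SOR = 0.96661

½·tridiag(1,0,1) at n=184: λ_k = cos(kπ/185); max |λ| at k=1 ⇒ ρ_J = cos(π/185) ≈ 0.99986.
root = sin(π/185) = 0.016981  (since 1−cos² = sin²).
[ω*] 2 ÷ (1 + 0.016981) = 2 ÷ 1.016981 = 1.96661.
ρ_SOR = ω* − 1 ≈ 0.96661.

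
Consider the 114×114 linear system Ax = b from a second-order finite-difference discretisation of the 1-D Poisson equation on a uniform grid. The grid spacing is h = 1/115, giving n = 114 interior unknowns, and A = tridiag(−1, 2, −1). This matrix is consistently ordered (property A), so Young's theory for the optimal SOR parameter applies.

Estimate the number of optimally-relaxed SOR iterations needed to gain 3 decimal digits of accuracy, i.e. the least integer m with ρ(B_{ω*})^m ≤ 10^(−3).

m = 127

B_J for the 114×114 system has eigenvalues cos(kπ/115); ρ_J = cos(π/115) = 0.9996269.
root = sin(π/115) = 0.0273148  (since 1−cos² = sin²).
ω* = 2/(1+0.0273148) = 1.9468229
and ρ(B_{ω*}) = 1.9468229 − 1 = 0.9468229.
3·ln10 = 6.90776; −ln(0.9468229) = 0.0546432; m = ⌈6.90776/0.0546432⌉ = ⌈126.416⌉ = 127.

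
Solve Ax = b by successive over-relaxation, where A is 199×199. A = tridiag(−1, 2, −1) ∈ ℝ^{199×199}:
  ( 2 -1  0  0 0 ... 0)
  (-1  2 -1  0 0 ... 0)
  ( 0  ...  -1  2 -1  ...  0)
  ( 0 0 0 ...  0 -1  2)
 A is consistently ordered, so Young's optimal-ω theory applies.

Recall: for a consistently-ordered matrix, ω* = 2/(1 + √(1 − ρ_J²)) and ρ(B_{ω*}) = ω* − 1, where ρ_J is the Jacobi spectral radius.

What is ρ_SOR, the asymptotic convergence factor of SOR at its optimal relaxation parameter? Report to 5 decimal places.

ρ_SOR = 0.96907

[ρ_J] n=199: ρ(B_J) = cos(π/(n+1)) = cos(π/200) = 0.99988.
1 − cos²(π/200) = sin²(π/200) ⇒ √(1−ρ_J²) = sin(π/200) = 0.015707.
Then 2/(1+√(1−ρ_J²)) = 2/(1+0.015707); ω* = 2/1.015707 = 1.96907.
Hence ρ(B_{ω*}) = 1.96907 − 1 = 0.96907.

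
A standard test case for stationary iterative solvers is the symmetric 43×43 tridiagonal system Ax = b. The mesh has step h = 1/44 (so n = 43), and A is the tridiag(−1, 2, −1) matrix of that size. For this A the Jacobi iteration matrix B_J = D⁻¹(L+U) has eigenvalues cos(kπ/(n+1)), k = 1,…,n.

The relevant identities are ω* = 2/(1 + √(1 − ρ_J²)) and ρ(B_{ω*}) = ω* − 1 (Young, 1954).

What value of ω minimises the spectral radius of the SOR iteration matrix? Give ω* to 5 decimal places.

ω* = 1.86682

n=43: λ(B_J) = 1 − λ(A)/2 = cos(kπ/44); k=1 gives ρ_J = 0.99745.
1 − cos²(π/44) = sin²(π/44) ⇒ √(1−ρ_J²) = sin(π/44) = 0.071339.
[ω*] 2 ÷ (1 + 0.071339) = 2 ÷ 1.071339 = 1.86682.
ρ_SOR = ω* − 1 = 1.86682 − 1 = 0.86682.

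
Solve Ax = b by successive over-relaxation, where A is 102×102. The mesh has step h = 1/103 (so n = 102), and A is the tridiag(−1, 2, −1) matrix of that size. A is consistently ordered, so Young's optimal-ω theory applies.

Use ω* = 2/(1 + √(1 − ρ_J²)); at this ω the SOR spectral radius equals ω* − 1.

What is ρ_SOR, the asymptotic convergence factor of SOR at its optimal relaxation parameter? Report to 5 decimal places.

ρ_SOR = 0.94081

½·tridiag(1,0,1) at n=102: λ_k = cos(kπ/103); max |λ| at k=1 ⇒ ρ_J = cos(π/103) ≈ 0.99953.
1 − cos²(π/103) = sin²(π/103) ⇒ √(1−ρ_J²) = sin(π/103) = 0.030496.
Young: ω* = 2/(1+√(1−ρ_J²)) = 2/(1+0.030496) = 2/1.030496 = 1.94081.
Hence ρ(B_{ω*}) = 1.94081 − 1 = 0.94081.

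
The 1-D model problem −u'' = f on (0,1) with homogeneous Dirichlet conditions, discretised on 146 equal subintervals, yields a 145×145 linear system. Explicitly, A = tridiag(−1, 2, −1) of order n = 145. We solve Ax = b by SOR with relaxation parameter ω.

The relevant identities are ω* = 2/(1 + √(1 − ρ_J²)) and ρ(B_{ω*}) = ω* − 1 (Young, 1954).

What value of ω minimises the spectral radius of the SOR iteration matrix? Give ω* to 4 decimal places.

ω* = 1.9579

B_J for the 145×145 system has eigenvalues cos(kπ/146); ρ_J = cos(π/146) = 0.9998.
√(1−ρ_J²) simplifies to sin(π/146) = 0.02152.
ω* = 2/(1 + 0.02152) = 2/1.02152 = 1.9579.
ρ(B_{ω*}) = ω*−1 = 0.9579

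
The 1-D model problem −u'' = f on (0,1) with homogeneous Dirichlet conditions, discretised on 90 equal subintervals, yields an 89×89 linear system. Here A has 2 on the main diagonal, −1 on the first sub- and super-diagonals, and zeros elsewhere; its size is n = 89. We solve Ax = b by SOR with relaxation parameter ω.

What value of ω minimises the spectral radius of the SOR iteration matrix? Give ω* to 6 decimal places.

ω* = 1.932555

½·tridiag(1,0,1) at n=89: λ_k = cos(kπ/90); max |λ| at k=1 ⇒ ρ_J = cos(π/90) ≈ 0.999391.
√(1−ρ_J²) = |sin(π/90)| = 0.0348995
ω* = 2 / (1 + 0.0348995) = 2 / 1.0348995 ≈ 1.932555.
[ρ_SOR] ω* − 1 = 0.932555.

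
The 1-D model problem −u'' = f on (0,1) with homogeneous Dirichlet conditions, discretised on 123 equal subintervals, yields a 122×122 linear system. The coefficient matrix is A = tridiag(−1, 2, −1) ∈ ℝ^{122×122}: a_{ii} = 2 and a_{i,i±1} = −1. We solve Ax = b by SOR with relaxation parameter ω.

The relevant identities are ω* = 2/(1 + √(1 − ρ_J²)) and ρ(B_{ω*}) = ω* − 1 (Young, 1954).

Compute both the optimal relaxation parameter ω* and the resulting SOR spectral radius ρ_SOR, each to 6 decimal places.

ω* = 1.950195, ρ_SOR = 0.950195

ρ_J = max_k |cos(kπ/123)| = cos(π/123) = 0.999674
root = sin(π/123) = 0.0255386  (since 1−cos² = sin²).
Then 2/(1+√(1−ρ_J²)) = 2/(1+0.0255386); ω* = 2/1.0255386 = 1.950195.
and ρ(B_{ω*}) = 1.950195 − 1 = 0.950195.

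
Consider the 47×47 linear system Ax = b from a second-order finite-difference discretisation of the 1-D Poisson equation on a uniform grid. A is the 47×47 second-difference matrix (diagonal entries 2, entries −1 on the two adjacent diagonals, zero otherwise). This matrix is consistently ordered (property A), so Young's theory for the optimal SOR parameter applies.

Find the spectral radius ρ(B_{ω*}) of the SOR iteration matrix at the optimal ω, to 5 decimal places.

ρ_SOR = 0.87722

½·tridiag(1,0,1) at n=47: λ_k = cos(kπ/48); max |λ| at k=1 ⇒ ρ_J = cos(π/48) ≈ 0.99786.
1 − cos²(π/48) = sin²(π/48) ⇒ √(1−ρ_J²) = sin(π/48) = 0.065403.
[ω*] 2 ÷ (1 + 0.065403) = 2 ÷ 1.065403 = 1.87722.
ρ_SOR = ω* − 1 = 1.87722 − 1 = 0.87722.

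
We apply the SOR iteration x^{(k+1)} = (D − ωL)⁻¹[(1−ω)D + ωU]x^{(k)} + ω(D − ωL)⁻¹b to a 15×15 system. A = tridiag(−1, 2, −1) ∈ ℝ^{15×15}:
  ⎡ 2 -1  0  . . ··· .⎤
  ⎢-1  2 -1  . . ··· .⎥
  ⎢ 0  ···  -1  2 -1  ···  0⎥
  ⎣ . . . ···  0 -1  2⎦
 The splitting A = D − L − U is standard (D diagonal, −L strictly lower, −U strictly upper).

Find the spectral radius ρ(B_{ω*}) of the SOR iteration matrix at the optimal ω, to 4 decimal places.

spectrum of D⁻¹(L+U) = {cos(kπ/16) : 1≤k≤15}; ρ_J = cos(π/16) = 0.9808.
√(1 − cos²(π/16)) = sin(π/16) ≈ 0.19509.
Young: ω* = 2/(1+√(1−ρ_J²)) = 2/(1+0.19509) = 2/1.19509 = 1.6735.
Hence ρ(B_{ω*}) = 1.6735 − 1 = 0.6735.

ρ_SOR = 0.6735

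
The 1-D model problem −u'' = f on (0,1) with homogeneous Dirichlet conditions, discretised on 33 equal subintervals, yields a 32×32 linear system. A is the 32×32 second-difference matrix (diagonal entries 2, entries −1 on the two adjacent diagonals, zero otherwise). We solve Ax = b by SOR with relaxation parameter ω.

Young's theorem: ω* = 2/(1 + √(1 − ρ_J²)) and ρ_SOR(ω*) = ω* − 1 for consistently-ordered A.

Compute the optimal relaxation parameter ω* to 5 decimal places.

spectrum of D⁻¹(L+U) = {cos(kπ/33) : 1≤k≤32}; ρ_J = cos(π/33) = 0.99547.
√(1−ρ_J²) simplifies to sin(π/33) = 0.095056.
Young: ω* = 2/(1+√(1−ρ_J²)) = 2/(1+0.095056) = 2/1.095056 = 1.82639.
ρ_SOR = ω* − 1 ≈ 0.82639.

ω* = 1.82639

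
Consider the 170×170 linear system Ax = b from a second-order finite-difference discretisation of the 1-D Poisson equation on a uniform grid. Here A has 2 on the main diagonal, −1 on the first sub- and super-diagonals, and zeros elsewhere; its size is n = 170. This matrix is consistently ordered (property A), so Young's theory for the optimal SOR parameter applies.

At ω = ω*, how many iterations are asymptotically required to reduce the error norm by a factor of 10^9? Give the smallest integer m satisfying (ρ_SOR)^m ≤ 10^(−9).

m = 564

B_J for the 170×170 system has eigenvalues cos(kπ/171); ρ_J = cos(π/171) = 0.9998312.
√(1−ρ_J²) simplifies to sin(π/171) = 0.0183709.
So ω* = 2/1.0183709 = 1.9639210 (Young).
ρ(B_{ω*}) = ω*−1 = 0.9639210
(0.9639210)^m ≤ 10^{−9}  ⇒  m·ln(0.9639210) ≤ −9·ln10  ⇒  m ≥ 563.962  ⇒  m = 564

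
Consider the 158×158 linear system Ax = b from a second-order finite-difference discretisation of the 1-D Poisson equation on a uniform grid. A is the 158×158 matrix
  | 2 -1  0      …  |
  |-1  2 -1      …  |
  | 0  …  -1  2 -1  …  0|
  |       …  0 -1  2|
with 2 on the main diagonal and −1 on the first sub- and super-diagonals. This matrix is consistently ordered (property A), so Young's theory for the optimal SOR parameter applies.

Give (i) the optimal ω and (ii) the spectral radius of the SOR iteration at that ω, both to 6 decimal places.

[ρ_J] n=158: ρ(B_J) = cos(π/(n+1)) = cos(π/159) = 0.999805.
√(1−ρ_J²) = |sin(π/159)| = 0.0197572
ω* = 2/(1+0.0197572) = 1.961251
ρ_SOR = ω* − 1 ≈ 0.961251.

ω* = 1.961251, ρ_SOR = 0.961251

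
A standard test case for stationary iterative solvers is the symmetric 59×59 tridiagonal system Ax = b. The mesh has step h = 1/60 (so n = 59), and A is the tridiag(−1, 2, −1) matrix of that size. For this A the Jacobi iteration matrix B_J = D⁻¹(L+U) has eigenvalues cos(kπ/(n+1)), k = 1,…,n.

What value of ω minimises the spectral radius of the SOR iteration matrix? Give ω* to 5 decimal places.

ω* = 1.90053

[ρ_J] n=59: ρ(B_J) = cos(π/(n+1)) = cos(π/60) = 0.99863.
√(1−ρ_J²) = |sin(π/60)| = 0.052336
ω* = 2/(1 + 0.052336) = 2/1.052336 = 1.90053.
[ρ_SOR] ω* − 1 = 0.90053.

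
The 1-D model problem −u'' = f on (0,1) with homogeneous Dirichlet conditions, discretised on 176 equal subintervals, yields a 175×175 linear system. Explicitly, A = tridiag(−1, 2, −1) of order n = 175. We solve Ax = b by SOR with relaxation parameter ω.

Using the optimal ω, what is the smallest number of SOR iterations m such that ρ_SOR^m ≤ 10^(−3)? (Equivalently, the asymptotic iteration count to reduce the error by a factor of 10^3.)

m = 194

n=175: λ(B_J) = 1 − λ(A)/2 = cos(kπ/176); k=1 gives ρ_J = 0.9998407.
√(1−ρ_J²) = |sin(π/176)| = 0.0178490
Then 2/(1+√(1−ρ_J²)) = 2/(1+0.0178490); ω* = 2/1.0178490 = 1.9649280.
[ρ_SOR] ω* − 1 = 0.9649280.
m ≥ 3·ln10 / (−ln 0.9649280) = 193.485; smallest integer m = 194.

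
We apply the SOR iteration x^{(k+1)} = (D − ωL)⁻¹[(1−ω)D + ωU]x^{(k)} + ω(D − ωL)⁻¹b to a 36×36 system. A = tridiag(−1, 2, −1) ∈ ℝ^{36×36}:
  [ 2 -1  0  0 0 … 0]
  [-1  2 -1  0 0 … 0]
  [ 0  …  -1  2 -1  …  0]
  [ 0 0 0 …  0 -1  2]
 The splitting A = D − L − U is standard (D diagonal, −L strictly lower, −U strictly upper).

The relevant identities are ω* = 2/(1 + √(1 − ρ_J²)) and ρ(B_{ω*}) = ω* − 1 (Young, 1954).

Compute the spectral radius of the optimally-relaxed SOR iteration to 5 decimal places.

[ρ_J] n=36: ρ(B_J) = cos(π/(n+1)) = cos(π/37) = 0.99640.
√(1−ρ_J²) simplifies to sin(π/37) = 0.084806.
So ω* = 2/1.084806 = 1.84365 (Young).
ρ_SOR = ω* − 1 = 1.84365 − 1 = 0.84365.

ρ_SOR = 0.84365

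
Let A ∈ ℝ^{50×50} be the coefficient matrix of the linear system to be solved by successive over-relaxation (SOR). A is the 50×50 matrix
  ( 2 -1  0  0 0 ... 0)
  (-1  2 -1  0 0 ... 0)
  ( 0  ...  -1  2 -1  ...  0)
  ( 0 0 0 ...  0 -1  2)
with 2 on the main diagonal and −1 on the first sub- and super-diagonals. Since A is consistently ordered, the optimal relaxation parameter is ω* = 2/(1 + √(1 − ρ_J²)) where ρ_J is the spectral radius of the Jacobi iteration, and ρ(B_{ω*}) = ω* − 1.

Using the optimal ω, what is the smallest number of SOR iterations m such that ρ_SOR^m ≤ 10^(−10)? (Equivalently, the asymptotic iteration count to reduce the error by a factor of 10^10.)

m = 187

ρ_J = max_k |cos(kπ/51)| = cos(π/51) = 0.9981033
root = sin(π/51) = 0.0615609  (since 1−cos² = sin²).
Young: ω* = 2/(1+√(1−ρ_J²)) = 2/(1+0.0615609) = 2/1.0615609 = 1.8840181.
ρ_SOR = ω* − 1 ≈ 0.8840181.
Need (0.8840181)^m ≤ 10^(−10): m ≥ 10·ln10/|ln 0.8840181| = 23.0259/0.123278 = 186.780 ⇒ m = 187.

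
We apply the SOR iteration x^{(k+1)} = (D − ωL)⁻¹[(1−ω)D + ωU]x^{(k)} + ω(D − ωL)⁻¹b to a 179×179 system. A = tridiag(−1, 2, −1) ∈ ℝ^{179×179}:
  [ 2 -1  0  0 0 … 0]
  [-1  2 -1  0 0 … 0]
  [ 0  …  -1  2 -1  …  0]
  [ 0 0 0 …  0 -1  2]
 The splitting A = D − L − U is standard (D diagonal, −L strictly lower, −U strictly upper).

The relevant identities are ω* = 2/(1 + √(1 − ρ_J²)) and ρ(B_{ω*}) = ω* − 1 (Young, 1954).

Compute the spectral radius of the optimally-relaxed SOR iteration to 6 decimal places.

B_J for the 179×179 system has eigenvalues cos(kπ/180); ρ_J = cos(π/180) = 0.999848.
√(1 − cos²(π/180)) = sin(π/180) ≈ 0.0174524.
[ω*] 2 ÷ (1 + 0.0174524) = 2 ÷ 1.0174524 = 1.965694.
ρ_SOR = ω* − 1 = 1.965694 − 1 = 0.965694.

ρ_SOR = 0.965694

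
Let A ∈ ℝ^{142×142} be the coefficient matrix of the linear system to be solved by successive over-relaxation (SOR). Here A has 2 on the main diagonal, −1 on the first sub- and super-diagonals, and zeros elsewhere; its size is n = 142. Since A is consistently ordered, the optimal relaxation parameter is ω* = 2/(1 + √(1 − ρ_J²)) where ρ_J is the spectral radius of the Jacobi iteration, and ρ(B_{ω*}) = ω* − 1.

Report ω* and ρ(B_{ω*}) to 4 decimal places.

ω* = 1.9570, ρ_SOR = 0.9570

n=142: λ(B_J) = 1 − λ(A)/2 = cos(kπ/143); k=1 gives ρ_J = 0.9998.
√(1−ρ_J²) = |sin(π/143)| = 0.02197
ω* = 2/(1 + 0.02197) = 2/1.02197 = 1.9570.
Hence ρ(B_{ω*}) = 1.9570 − 1 = 0.9570.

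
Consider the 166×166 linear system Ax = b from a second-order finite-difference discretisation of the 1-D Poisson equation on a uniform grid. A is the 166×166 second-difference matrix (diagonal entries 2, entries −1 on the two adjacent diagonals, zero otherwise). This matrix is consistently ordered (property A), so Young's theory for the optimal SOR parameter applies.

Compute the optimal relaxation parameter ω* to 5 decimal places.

n=166: λ(B_J) = 1 − λ(A)/2 = cos(kπ/167); k=1 gives ρ_J = 0.99982.
√(1−ρ_J²) = |sin(π/167)| = 0.018811
Young: ω* = 2/(1+√(1−ρ_J²)) = 2/(1+0.018811) = 2/1.018811 = 1.96307.
ρ_SOR = ω* − 1 = 1.96307 − 1 = 0.96307.

ω* = 1.96307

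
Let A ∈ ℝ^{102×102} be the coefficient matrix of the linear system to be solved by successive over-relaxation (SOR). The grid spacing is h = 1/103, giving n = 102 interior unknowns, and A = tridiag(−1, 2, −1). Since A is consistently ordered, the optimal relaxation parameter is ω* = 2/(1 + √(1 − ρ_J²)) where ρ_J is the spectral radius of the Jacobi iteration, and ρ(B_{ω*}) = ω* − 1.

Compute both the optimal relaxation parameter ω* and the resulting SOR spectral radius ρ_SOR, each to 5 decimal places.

ω* = 1.94081, ρ_SOR = 0.94081

B_J for the 102×102 system has eigenvalues cos(kπ/103); ρ_J = cos(π/103) = 0.99953.
root = sin(π/103) = 0.030496  (since 1−cos² = sin²).
ω* = 2/(1 + 0.030496) = 2/1.030496 = 1.94081.
ρ_SOR = ω* − 1 ≈ 0.94081.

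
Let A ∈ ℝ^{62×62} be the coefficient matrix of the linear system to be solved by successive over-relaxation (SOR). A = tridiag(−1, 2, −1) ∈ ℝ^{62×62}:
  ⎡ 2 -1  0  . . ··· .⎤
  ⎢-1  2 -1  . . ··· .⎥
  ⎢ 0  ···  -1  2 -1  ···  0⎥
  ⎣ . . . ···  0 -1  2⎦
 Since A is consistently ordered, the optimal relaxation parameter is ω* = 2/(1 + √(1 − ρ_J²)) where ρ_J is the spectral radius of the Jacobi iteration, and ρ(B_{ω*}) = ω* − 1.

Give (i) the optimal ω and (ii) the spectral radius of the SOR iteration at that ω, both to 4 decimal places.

ω* = 1.9050, ρ_SOR = 0.9050

ρ_J = max_k |cos(kπ/63)| = cos(π/63) = 0.9988
√(1−ρ_J²) simplifies to sin(π/63) = 0.04985.
So ω* = 2/1.04985 = 1.9050 (Young).
and ρ(B_{ω*}) = 1.9050 − 1 = 0.9050.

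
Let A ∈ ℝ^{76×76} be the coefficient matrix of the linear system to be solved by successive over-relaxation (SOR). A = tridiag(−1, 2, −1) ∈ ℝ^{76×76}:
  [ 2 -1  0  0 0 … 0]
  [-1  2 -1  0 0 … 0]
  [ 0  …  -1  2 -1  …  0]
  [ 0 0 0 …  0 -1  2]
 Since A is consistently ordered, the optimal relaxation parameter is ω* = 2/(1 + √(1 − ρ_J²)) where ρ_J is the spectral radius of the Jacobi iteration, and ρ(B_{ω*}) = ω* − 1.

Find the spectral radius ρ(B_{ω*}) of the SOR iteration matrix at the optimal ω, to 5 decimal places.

½·tridiag(1,0,1) at n=76: λ_k = cos(kπ/77); max |λ| at k=1 ⇒ ρ_J = cos(π/77) ≈ 0.99917.
1 − cos²(π/77) = sin²(π/77) ⇒ √(1−ρ_J²) = sin(π/77) = 0.040789.
ω* = 2/(1 + 0.040789) = 2/1.040789 = 1.92162.
[ρ_SOR] ω* − 1 = 0.92162.

ρ_SOR = 0.92162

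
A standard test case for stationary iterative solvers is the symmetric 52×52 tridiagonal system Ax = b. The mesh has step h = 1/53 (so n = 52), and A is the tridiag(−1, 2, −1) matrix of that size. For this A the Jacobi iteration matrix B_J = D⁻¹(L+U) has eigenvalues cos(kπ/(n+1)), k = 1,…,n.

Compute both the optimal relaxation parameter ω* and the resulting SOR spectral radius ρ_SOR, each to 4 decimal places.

ω* = 1.8881, ρ_SOR = 0.8881

spectrum of D⁻¹(L+U) = {cos(kπ/53) : 1≤k≤52}; ρ_J = cos(π/53) = 0.9982.
√(1−ρ_J²) = |sin(π/53)| = 0.05924
Then 2/(1+√(1−ρ_J²)) = 2/(1+0.05924); ω* = 2/1.05924 = 1.8881.
Hence ρ(B_{ω*}) = 1.8881 − 1 = 0.8881.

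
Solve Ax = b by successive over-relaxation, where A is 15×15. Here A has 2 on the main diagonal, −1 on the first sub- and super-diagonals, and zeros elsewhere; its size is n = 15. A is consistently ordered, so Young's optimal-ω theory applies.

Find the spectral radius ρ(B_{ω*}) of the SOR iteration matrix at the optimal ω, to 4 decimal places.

n=15: λ(B_J) = 1 − λ(A)/2 = cos(kπ/16); k=1 gives ρ_J = 0.9808.
√(1−ρ_J²) = |sin(π/16)| = 0.19509
ω* = 2/(1+0.19509) = 1.6735
ρ_SOR = ω* − 1 ≈ 0.6735.

ρ_SOR = 0.6735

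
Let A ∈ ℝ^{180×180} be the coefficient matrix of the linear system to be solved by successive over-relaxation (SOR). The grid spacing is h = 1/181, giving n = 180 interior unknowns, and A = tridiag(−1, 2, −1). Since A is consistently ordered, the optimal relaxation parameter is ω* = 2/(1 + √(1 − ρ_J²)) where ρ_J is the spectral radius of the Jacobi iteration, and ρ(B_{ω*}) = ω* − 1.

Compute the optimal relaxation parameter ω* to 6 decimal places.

spectrum of D⁻¹(L+U) = {cos(kπ/181) : 1≤k≤180}; ρ_J = cos(π/181) = 0.999849.
√(1 − cos²(π/181)) = sin(π/181) ≈ 0.0173560.
ω* = 2/(1+0.0173560) = 1.965880
ρ_SOR = ω* − 1 = 1.965880 − 1 = 0.965880.

ω* = 1.965880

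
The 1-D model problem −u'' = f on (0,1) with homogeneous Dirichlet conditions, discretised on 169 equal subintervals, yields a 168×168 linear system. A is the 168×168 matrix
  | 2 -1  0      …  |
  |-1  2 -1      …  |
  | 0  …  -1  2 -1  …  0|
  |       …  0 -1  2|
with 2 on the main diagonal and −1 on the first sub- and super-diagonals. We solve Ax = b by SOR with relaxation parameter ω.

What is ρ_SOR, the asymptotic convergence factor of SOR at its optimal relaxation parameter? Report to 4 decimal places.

½·tridiag(1,0,1) at n=168: λ_k = cos(kπ/169); max |λ| at k=1 ⇒ ρ_J = cos(π/169) ≈ 0.9998.
root = sin(π/169) = 0.01859  (since 1−cos² = sin²).
ω* = 2/(1 + 0.01859) = 2/1.01859 = 1.9635.
and ρ(B_{ω*}) = 1.9635 − 1 = 0.9635.

ρ_SOR = 0.9635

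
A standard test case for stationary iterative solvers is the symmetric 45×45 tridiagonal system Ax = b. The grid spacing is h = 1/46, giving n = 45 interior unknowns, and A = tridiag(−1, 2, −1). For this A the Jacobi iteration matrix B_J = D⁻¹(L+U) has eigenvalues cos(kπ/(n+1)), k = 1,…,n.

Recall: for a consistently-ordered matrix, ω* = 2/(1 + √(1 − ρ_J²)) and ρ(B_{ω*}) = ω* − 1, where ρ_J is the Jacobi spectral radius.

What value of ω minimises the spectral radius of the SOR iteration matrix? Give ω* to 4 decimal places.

n=45: λ(B_J) = 1 − λ(A)/2 = cos(kπ/46); k=1 gives ρ_J = 0.9977.
1 − cos²(π/46) = sin²(π/46) ⇒ √(1−ρ_J²) = sin(π/46) = 0.06824.
Then 2/(1+√(1−ρ_J²)) = 2/(1+0.06824); ω* = 2/1.06824 = 1.8722.
[ρ_SOR] ω* − 1 = 0.8722.

ω* = 1.8722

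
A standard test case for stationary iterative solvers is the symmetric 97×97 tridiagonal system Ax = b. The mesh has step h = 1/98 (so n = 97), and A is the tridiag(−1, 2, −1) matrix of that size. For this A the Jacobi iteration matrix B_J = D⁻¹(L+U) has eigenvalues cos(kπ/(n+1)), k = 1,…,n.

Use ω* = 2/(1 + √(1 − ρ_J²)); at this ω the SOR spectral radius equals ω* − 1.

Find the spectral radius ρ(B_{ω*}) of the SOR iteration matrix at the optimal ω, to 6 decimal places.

ρ_J = max_k |cos(kπ/98)| = cos(π/98) = 0.999486
√(1−ρ_J²) = |sin(π/98)| = 0.0320516
ω* = 2/(1+0.0320516) = 1.937888
ρ_SOR = ω* − 1 = 1.937888 − 1 = 0.937888.

ρ_SOR = 0.937888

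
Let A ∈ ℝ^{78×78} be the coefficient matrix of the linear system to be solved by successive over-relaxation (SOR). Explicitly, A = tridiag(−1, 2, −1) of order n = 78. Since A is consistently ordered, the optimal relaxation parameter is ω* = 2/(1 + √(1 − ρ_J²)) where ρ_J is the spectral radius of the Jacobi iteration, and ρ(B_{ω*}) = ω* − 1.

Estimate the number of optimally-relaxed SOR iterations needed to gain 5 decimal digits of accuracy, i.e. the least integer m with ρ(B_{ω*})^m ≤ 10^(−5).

½·tridiag(1,0,1) at n=78: λ_k = cos(kπ/79); max |λ| at k=1 ⇒ ρ_J = cos(π/79) ≈ 0.9992094.
√(1−ρ_J²) simplifies to sin(π/79) = 0.0397565.
So ω* = 2/1.0397565 = 1.9235273 (Young).
[ρ_SOR] ω* − 1 = 0.9235273.
m ≥ 5·ln10 / (−ln 0.9235273) = 144.716; smallest integer m = 145.

m = 145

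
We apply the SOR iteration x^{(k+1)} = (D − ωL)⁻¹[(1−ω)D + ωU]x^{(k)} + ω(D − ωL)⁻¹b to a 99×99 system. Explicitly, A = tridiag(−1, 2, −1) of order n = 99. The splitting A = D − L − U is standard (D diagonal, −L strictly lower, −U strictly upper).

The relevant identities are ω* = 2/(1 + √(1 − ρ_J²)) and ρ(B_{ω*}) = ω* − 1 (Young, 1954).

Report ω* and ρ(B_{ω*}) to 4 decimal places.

ω* = 1.9391, ρ_SOR = 0.9391

½·tridiag(1,0,1) at n=99: λ_k = cos(kπ/100); max |λ| at k=1 ⇒ ρ_J = cos(π/100) ≈ 0.9995.
root = sin(π/100) = 0.03141  (since 1−cos² = sin²).
So ω* = 2/1.03141 = 1.9391 (Young).
and ρ(B_{ω*}) = 1.9391 − 1 = 0.9391.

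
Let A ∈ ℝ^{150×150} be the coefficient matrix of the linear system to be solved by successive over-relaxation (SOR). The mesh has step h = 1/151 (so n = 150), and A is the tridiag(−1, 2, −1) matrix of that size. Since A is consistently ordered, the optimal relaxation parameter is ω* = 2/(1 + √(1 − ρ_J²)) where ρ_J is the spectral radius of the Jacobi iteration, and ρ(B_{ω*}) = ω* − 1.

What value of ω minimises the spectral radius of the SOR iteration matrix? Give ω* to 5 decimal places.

With n=150, ρ(Jacobi) = cos(π/151) = 0.99978.
√(1−ρ_J²) simplifies to sin(π/151) = 0.020804.
ω* = 2/(1 + 0.020804) = 2/1.020804 = 1.95924.
ρ_SOR = ω* − 1 ≈ 0.95924.

ω* = 1.95924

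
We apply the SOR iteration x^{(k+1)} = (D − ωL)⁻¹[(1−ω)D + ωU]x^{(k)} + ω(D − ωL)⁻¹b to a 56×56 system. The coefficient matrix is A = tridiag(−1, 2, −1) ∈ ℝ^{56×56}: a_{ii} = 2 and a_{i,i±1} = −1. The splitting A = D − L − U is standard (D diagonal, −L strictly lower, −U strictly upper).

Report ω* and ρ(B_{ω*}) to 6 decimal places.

With n=56, ρ(Jacobi) = cos(π/57) = 0.998482.
root = sin(π/57) = 0.0550878  (since 1−cos² = sin²).
ω* = 2 / (1 + 0.0550878) = 2 / 1.0550878 ≈ 1.895577.
ρ(B_{ω*}) = ω*−1 = 0.895577

ω* = 1.895577, ρ_SOR = 0.895577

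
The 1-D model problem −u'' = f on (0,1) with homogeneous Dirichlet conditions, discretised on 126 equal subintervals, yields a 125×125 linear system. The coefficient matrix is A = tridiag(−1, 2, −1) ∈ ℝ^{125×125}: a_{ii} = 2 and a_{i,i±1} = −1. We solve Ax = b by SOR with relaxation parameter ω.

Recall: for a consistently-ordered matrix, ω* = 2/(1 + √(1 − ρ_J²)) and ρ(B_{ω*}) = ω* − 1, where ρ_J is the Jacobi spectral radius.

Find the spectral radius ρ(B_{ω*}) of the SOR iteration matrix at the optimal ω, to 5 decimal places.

ρ_SOR = 0.95135

n=125: λ(B_J) = 1 − λ(A)/2 = cos(kπ/126); k=1 gives ρ_J = 0.99969.
√(1−ρ_J²) = |sin(π/126)| = 0.024931
ω* = 2/(1+0.024931) = 1.95135
and ρ(B_{ω*}) = 1.95135 − 1 = 0.95135.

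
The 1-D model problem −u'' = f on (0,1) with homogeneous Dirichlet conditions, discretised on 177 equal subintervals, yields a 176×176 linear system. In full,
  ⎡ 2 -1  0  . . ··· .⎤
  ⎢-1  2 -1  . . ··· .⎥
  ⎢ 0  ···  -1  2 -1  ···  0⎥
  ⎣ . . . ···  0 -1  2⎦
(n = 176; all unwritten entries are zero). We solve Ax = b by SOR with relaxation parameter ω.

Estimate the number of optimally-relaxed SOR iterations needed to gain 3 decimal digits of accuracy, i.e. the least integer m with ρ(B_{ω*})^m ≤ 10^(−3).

m = 195

spectrum of D⁻¹(L+U) = {cos(kπ/177) : 1≤k≤176}; ρ_J = cos(π/177) = 0.9998425.
root = sin(π/177) = 0.0177482  (since 1−cos² = sin²).
Then 2/(1+√(1−ρ_J²)) = 2/(1+0.0177482); ω* = 2/1.0177482 = 1.9651226.
[ρ_SOR] ω* − 1 = 0.9651226.
(0.9651226)^m ≤ 10^{−3}  ⇒  m·ln(0.9651226) ≤ −3·ln10  ⇒  m ≥ 194.584  ⇒  m = 195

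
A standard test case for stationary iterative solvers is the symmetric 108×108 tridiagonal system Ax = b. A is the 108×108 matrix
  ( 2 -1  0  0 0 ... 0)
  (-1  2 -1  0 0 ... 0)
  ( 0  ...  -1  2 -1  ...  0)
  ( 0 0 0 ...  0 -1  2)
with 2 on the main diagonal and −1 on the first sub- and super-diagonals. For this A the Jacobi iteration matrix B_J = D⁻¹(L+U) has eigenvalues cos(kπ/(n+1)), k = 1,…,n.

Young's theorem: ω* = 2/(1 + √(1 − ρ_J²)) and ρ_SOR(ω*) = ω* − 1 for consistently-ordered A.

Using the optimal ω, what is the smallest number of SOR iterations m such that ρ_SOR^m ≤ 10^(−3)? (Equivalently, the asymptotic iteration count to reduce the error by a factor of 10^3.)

With n=108, ρ(Jacobi) = cos(π/109) = 0.9995847.
root = sin(π/109) = 0.0288180  (since 1−cos² = sin²).
So ω* = 2/1.0288180 = 1.9439784 (Young).
and ρ(B_{ω*}) = 1.9439784 − 1 = 0.9439784.
(0.9439784)^m ≤ 10^{−3}  ⇒  m·ln(0.9439784) ≤ −3·ln10  ⇒  m ≥ 119.818  ⇒  m = 120

m = 120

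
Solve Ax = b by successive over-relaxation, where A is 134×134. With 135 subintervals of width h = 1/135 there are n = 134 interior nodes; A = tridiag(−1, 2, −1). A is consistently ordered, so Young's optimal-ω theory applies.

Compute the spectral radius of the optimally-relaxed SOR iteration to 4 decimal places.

ρ_SOR = 0.9545

½·tridiag(1,0,1) at n=134: λ_k = cos(kπ/135); max |λ| at k=1 ⇒ ρ_J = cos(π/135) ≈ 0.9997.
root = sin(π/135) = 0.02327  (since 1−cos² = sin²).
ω* = 2 / (1 + 0.02327) = 2 / 1.02327 ≈ 1.9545.
ρ_SOR = ω* − 1 = 1.9545 − 1 = 0.9545.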